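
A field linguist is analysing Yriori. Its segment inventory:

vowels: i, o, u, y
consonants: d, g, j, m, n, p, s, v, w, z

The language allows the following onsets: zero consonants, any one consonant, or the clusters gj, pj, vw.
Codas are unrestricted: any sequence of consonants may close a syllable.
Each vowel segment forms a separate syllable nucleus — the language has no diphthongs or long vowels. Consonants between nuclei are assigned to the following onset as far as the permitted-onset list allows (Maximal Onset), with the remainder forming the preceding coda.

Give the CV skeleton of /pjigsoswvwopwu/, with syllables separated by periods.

Nuclei (vowels): i, o, o, u → 4 syllables.
Between /i/ (V1) and /o/ (V2): cluster /gs/ — the longest permitted-onset suffix is /s/; onset = /s/, preceding coda = /g/.
Between /o/ (V2) and /o/ (V3): /swvw/ — longest licit onset from the right is /vw/, leaving /sw/ as coda.
Between /o/ (V3) and /u/ (V4): /pw/ — longest licit onset from the right is /w/, leaving /p/ as coda.
Putting it together: pjig.sosw.vwop.wu.
Mapping each syllable to C/V: /pjig/ → CCVC, /sosw/ → CVCC, /vwop/ → CCVC, /wu/ → CV.

CCVC.CVCC.CCVC.CV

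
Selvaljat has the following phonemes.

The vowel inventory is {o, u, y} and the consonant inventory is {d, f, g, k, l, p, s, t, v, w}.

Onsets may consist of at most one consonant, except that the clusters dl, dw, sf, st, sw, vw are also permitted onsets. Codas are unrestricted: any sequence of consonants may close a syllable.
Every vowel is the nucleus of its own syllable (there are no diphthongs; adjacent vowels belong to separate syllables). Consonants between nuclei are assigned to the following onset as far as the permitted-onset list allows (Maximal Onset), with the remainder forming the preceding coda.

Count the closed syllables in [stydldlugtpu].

2

Vowels present: y, u, u; each is a nucleus, giving 3 syllables.
σ1/σ2 boundary: cluster /dldl/ — the longest permitted-onset suffix is /dl/; onset = /dl/, preceding coda = /dl/.
σ2/σ3 boundary: /gtp/; trying suffixes from longest down, /p/ is the first permitted one, so coda /gt/ | onset /p/.
Syllabification: stydl.dlugt.pu.
Classifying each syllable: /stydl/ (closed), /dlugt/ (closed), /pu/ (open).
Closed syllables: 2.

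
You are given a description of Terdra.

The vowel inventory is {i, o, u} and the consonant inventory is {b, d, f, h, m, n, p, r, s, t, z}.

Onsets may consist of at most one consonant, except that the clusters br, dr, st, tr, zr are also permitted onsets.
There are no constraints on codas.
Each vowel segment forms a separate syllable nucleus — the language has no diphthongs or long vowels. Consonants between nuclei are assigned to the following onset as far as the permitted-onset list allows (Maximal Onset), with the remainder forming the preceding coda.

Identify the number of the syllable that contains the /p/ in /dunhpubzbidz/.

2

Vowels present: u, u, i; each is a nucleus, giving 3 syllables.
σ1/σ2 boundary: /nhp/ — longest licit onset from the right is /p/, leaving /nh/ as coda.
σ2/σ3 boundary: cluster /bzb/ — the longest permitted-onset suffix is /b/; onset = /b/, preceding coda = /bz/.
Putting it together: dunh.pubz.bidz.
The /p/ is in the onset of syllable 2 (/pubz/).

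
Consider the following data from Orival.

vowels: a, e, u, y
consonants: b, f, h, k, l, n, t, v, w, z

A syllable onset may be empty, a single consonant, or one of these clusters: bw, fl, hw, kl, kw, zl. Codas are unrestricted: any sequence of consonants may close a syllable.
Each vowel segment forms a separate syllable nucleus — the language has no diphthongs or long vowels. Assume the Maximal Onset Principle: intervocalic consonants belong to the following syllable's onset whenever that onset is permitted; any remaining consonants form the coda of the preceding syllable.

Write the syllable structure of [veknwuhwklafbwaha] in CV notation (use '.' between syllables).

The vowels are e, u, a, a, a — 5 nuclei, so 5 syllables.
Between /e/ (V1) and /u/ (V2): /knw/ splits as /kn/ + /w/ (/w/ is the longest suffix that is a licit onset).
Between /u/ (V2) and /a/ (V3): /hwkl/ — longest licit onset from the right is /kl/, leaving /hw/ as coda.
Between /a/ (V3) and /a/ (V4): /fbw/; trying suffixes from longest down, /bw/ is the first permitted one, so coda /f/ | onset /bw/.
Between /a/ (V4) and /a/ (V5): /h/ is a single consonant, so it becomes the next onset.
Syllabification: vekn.wuhw.klaf.bwa.ha.
Mapping each syllable to C/V: /vekn/ → CVCC, /wuhw/ → CVCC, /klaf/ → CCVC, /bwa/ → CCV, /ha/ → CV.

CVCC.CVCC.CCVC.CCV.CV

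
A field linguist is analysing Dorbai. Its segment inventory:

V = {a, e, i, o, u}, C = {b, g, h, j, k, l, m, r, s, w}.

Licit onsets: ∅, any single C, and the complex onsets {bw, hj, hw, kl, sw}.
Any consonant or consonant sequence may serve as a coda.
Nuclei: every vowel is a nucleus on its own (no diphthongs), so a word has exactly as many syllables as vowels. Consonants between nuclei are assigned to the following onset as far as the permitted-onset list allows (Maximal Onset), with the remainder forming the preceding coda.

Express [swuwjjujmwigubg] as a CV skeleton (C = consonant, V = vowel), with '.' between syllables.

CCVCC.CVCC.CV.CVCC

Vowels present: u, u, i, u; each is a nucleus, giving 4 syllables.
/u…u/ gap (V1→V2): /wjj/ splits as /wj/ + /j/ (/j/ is the longest suffix that is a licit onset).
/u…i/ gap (V2→V3): /jmw/; trying suffixes from longest down, /w/ is the first permitted one, so coda /jm/ | onset /w/.
/i…u/ gap (V3→V4): /g/ is a single consonant, so it becomes the next onset.
Syllabification: swuwj.jujm.wi.gubg.
Mapping each syllable to C/V: /swuwj/ → CCVCC, /jujm/ → CVCC, /wi/ → CV, /gubg/ → CVCC.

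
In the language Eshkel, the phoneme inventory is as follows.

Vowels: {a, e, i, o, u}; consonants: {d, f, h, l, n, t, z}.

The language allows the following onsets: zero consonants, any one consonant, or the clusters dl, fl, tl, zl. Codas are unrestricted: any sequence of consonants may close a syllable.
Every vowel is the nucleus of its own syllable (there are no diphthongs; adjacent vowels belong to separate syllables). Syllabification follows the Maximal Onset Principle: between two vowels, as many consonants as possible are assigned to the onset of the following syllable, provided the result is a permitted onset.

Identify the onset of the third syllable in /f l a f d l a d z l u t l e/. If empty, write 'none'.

zl

Nuclei (vowels): a, a, u, e → 4 syllables.
Between /a/ (V1) and /a/ (V2): cluster /fdl/ — the longest permitted-onset suffix is /dl/; onset = /dl/, preceding coda = /f/.
Between /a/ (V2) and /u/ (V3): /dzl/ — longest licit onset from the right is /zl/, leaving /d/ as coda.
Between /u/ (V3) and /e/ (V4): /tl/ — entire cluster is a permitted onset → onset /tl/, coda ∅.
So the parse is flaf.dlad.zlu.tle.
Syllable 3 is /zlu/: onset /zl/, nucleus /u/, coda ∅.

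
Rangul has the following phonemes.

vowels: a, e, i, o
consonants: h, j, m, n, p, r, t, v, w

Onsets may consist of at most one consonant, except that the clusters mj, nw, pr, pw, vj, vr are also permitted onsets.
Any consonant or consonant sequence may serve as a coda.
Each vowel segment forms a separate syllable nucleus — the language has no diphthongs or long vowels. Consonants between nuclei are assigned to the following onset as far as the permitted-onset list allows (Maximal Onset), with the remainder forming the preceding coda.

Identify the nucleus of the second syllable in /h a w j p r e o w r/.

Vowels present: a, e, o; each is a nucleus, giving 3 syllables.
The second nucleus (vowel 2 from the left) is /e/.

e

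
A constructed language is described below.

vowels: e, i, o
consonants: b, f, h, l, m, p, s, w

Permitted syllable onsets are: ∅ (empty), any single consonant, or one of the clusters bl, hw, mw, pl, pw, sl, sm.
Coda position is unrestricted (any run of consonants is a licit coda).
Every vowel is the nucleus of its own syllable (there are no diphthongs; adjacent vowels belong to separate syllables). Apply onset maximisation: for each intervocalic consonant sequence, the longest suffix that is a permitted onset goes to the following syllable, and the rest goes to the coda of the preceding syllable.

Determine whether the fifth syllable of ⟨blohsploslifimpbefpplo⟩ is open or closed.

closed

Vowels present: o, o, i, i, e, o; each is a nucleus, giving 6 syllables.
Between /o/ (V1) and /o/ (V2): /hspl/ splits as /hs/ + /pl/ (/pl/ is the longest suffix that is a licit onset).
Between /o/ (V2) and /i/ (V3): cluster /sl/ — /sl/ is itself a permitted onset, so the whole cluster goes right; preceding coda = ∅.
Between /i/ (V3) and /i/ (V4): /f/ is a single consonant, so it becomes the next onset.
Between /i/ (V4) and /e/ (V5): /mpb/ — longest licit onset from the right is /b/, leaving /mp/ as coda.
Between /e/ (V5) and /o/ (V6): /fppl/; trying suffixes from longest down, /pl/ is the first permitted one, so coda /fp/ | onset /pl/.
Putting it together: blohs.plo.sli.fimp.befp.plo.
Syllable 5 is /befp/ with coda /fp/, so it is closed.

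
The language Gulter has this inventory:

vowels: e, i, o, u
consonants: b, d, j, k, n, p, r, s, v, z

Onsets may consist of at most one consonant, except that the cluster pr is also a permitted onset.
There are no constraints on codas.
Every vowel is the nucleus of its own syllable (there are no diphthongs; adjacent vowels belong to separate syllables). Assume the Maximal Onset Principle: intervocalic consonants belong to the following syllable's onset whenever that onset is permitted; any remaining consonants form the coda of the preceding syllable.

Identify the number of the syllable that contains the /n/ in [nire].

1

Nuclei (vowels): i, e → 2 syllables.
σ1/σ2 boundary: /r/ is a single consonant, so it becomes the next onset.
Result: ni.re.
The /n/ is in the onset of syllable 1 (/ni/).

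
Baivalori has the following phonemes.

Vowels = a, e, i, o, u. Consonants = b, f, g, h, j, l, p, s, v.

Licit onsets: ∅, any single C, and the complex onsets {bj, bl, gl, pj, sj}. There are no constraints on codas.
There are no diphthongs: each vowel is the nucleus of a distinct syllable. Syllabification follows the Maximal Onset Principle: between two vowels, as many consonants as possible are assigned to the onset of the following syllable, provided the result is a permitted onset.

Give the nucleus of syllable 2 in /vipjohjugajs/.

Vowels present: i, o, u, a; each is a nucleus, giving 4 syllables.
The second nucleus (vowel 2 from the left) is /o/.

o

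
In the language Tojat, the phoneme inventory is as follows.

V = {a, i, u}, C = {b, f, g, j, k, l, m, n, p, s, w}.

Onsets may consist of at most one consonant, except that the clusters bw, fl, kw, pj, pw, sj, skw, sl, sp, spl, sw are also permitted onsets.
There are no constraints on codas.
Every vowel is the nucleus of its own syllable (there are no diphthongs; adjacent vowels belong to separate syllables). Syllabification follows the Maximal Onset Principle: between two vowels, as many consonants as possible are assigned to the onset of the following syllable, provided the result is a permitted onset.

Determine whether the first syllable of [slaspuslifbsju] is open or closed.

The vowels are a, u, i, u — 4 nuclei, so 4 syllables.
Between /a/ (V1) and /u/ (V2): cluster /sp/ — /sp/ is itself a permitted onset, so the whole cluster goes right; preceding coda = ∅.
Between /u/ (V2) and /i/ (V3): /sl/ is a licit onset in full, so it all attaches to the next syllable.
Between /i/ (V3) and /u/ (V4): cluster /fbsj/ — the longest permitted-onset suffix is /sj/; onset = /sj/, preceding coda = /fb/.
Syllabification: sla.spu.slifb.sju.
Syllable 1 is /sla/; it ends in its nucleus with no coda, so it is open.

open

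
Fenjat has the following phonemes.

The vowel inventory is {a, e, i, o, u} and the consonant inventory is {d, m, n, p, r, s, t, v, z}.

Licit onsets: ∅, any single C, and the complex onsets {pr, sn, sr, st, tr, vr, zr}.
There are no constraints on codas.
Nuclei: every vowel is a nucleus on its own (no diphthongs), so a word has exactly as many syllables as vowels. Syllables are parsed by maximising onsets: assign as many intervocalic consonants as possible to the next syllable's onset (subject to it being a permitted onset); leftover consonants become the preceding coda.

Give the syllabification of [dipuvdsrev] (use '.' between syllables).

di.puvd.srev

Vowels present: i, u, e; each is a nucleus, giving 3 syllables.
Between /i/ (V1) and /u/ (V2): /p/ is a single consonant, so it becomes the next onset.
Between /u/ (V2) and /e/ (V3): /vdsr/ splits as /vd/ + /sr/ (/sr/ is the longest suffix that is a licit onset).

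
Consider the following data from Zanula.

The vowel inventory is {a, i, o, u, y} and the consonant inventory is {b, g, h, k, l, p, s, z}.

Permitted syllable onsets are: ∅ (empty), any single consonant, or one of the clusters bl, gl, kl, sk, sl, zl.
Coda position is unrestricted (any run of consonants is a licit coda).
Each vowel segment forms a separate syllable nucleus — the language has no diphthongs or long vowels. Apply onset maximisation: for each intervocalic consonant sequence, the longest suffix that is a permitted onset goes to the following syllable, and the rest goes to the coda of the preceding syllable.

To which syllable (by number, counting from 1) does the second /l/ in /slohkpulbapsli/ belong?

The vowels are o, u, a, i — 4 nuclei, so 4 syllables.
/o…u/ gap (V1→V2): /hkp/; trying suffixes from longest down, /p/ is the first permitted one, so coda /hk/ | onset /p/.
/u…a/ gap (V2→V3): /lb/ — longest licit onset from the right is /b/, leaving /l/ as coda.
/a…i/ gap (V3→V4): /psl/ splits as /p/ + /sl/ (/sl/ is the longest suffix that is a licit onset).
Putting it together: slohk.pul.bap.sli.
The second /l/ is in the coda of syllable 2 (/pul/).

2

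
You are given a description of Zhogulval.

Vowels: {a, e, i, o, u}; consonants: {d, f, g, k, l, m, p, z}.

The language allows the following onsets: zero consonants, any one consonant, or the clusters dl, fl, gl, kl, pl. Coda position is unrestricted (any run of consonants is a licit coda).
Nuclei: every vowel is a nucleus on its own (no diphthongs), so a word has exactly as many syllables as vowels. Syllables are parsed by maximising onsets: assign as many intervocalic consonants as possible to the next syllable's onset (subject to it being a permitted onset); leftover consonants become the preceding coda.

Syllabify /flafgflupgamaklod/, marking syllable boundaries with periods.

flafg.flup.ga.ma.klod

Vowels present: a, u, a, a, o; each is a nucleus, giving 5 syllables.
/a…u/ gap (V1→V2): /fgfl/; trying suffixes from longest down, /fl/ is the first permitted one, so coda /fg/ | onset /fl/.
/u…a/ gap (V2→V3): /pg/ — longest licit onset from the right is /g/, leaving /p/ as coda.
/a…a/ gap (V3→V4): /m/ is a single consonant, so it becomes the next onset.
/a…o/ gap (V4→V5): /kl/ — entire cluster is a permitted onset → onset /kl/, coda ∅.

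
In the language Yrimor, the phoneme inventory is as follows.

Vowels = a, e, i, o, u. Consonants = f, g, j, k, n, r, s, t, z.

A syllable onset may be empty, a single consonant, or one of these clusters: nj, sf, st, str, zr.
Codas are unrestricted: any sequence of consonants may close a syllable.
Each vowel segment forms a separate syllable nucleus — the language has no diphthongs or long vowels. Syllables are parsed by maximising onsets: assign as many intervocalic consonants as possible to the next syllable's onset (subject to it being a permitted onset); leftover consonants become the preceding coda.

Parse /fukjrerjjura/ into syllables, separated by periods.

The vowels are u, e, u, a — 4 nuclei, so 4 syllables.
V1 /u/ – V2 /e/: cluster /kjr/ — the longest permitted-onset suffix is /r/; onset = /r/, preceding coda = /kj/.
V2 /e/ – V3 /u/: /rjj/ — longest licit onset from the right is /j/, leaving /rj/ as coda.
V3 /u/ – V4 /a/: /r/ → onset of the next syllable (single consonants are always licit onsets).

fukj.rerj.ju.ra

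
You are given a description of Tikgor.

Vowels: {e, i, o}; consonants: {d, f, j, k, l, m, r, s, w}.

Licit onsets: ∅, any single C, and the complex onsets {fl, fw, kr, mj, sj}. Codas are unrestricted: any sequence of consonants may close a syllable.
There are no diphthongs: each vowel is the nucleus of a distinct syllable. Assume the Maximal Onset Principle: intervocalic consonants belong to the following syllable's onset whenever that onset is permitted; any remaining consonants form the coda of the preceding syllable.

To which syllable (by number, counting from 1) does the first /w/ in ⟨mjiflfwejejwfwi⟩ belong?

Vowels present: i, e, e, i; each is a nucleus, giving 4 syllables.
Between /i/ (V1) and /e/ (V2): /flfw/ splits as /fl/ + /fw/ (/fw/ is the longest suffix that is a licit onset).
Between /e/ (V2) and /e/ (V3): /j/ is a single consonant, so it becomes the next onset.
Between /e/ (V3) and /i/ (V4): /jwfw/ splits as /jw/ + /fw/ (/fw/ is the longest suffix that is a licit onset).
So the parse is mjifl.fwe.jejw.fwi.
The first /w/ is in the onset of syllable 2 (/fwe/).

2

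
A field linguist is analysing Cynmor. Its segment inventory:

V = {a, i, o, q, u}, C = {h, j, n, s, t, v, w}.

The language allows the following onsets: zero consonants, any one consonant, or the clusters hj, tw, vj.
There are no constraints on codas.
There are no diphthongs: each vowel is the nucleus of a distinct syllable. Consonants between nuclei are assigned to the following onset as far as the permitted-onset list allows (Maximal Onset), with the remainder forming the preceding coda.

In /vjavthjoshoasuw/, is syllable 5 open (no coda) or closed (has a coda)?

Nuclei (vowels): a, o, o, a, u → 5 syllables.
/a…o/ gap (V1→V2): /vthj/ splits as /vt/ + /hj/ (/hj/ is the longest suffix that is a licit onset).
/o…o/ gap (V2→V3): /sh/; trying suffixes from longest down, /h/ is the first permitted one, so coda /s/ | onset /h/.
/o…a/ gap (V3→V4): hiatus — the boundary sits between the two vowels.
/a…u/ gap (V4→V5): just /s/ — single C goes to the following onset.
So the parse is vjavt.hjos.ho.a.suw.
Syllable 5 is /suw/ with coda /w/, so it is closed.

closed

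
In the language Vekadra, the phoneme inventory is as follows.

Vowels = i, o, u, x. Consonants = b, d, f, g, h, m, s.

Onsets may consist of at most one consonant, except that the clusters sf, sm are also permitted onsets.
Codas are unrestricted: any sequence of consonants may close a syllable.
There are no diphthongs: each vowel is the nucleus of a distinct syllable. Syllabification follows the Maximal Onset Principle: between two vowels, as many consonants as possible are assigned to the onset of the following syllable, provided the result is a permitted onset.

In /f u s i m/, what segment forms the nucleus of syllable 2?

i

Nuclei (vowels): u, i → 2 syllables.
The second nucleus (vowel 2 from the left) is /i/.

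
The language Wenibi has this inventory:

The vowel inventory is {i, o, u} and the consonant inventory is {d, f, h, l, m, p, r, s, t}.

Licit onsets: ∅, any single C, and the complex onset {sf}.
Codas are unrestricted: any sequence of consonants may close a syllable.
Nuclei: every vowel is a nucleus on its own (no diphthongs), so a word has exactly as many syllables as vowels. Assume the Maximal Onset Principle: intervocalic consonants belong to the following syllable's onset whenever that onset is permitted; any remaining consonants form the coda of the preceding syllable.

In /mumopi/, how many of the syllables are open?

The vowels are u, o, i — 3 nuclei, so 3 syllables.
/u…o/ gap (V1→V2): /m/ is a single consonant, so it becomes the next onset.
/o…i/ gap (V2→V3): /p/ → onset of the next syllable (single consonants are always licit onsets).
Syllabification: mu.mo.pi.
Classifying each syllable: /mu/ (open), /mo/ (open), /pi/ (open).
Open syllables: 3.

3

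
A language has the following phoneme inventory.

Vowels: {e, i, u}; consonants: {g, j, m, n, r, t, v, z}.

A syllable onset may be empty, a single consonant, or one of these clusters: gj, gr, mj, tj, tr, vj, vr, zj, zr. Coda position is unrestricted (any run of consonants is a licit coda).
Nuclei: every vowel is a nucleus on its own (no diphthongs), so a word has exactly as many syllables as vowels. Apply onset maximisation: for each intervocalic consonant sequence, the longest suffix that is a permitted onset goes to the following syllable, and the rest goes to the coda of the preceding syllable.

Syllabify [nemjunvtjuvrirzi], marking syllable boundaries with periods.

The vowels are e, u, u, i, i — 5 nuclei, so 5 syllables.
σ1/σ2 boundary: /mj/ — entire cluster is a permitted onset → onset /mj/, coda ∅.
σ2/σ3 boundary: cluster /nvtj/ — the longest permitted-onset suffix is /tj/; onset = /tj/, preceding coda = /nv/.
σ3/σ4 boundary: /vr/ is a licit onset in full, so it all attaches to the next syllable.
σ4/σ5 boundary: cluster /rz/ — the longest permitted-onset suffix is /z/; onset = /z/, preceding coda = /r/.

ne.mjunv.tju.vrir.zi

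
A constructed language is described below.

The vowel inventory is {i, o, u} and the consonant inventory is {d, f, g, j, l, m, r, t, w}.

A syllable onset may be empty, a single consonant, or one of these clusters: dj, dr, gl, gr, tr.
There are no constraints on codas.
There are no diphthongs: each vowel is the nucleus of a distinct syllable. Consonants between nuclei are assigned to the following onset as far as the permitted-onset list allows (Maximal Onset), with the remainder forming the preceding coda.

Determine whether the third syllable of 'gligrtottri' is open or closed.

The vowels are i, o, i — 3 nuclei, so 3 syllables.
σ1/σ2 boundary: /grt/ splits as /gr/ + /t/ (/t/ is the longest suffix that is a licit onset).
σ2/σ3 boundary: cluster /ttr/ — the longest permitted-onset suffix is /tr/; onset = /tr/, preceding coda = /t/.
So the parse is gligr.tot.tri.
Syllable 3 is /tri/; it ends in its nucleus with no coda, so it is open.

open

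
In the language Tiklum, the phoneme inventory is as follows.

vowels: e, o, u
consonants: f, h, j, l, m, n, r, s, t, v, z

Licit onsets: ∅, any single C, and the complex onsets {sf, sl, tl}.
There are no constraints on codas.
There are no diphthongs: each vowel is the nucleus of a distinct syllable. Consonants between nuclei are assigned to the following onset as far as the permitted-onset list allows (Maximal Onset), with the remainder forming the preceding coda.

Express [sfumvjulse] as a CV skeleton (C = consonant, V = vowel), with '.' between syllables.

Nuclei (vowels): u, u, e → 3 syllables.
σ1/σ2 boundary: /mvj/; trying suffixes from longest down, /j/ is the first permitted one, so coda /mv/ | onset /j/.
σ2/σ3 boundary: cluster /ls/ — the longest permitted-onset suffix is /s/; onset = /s/, preceding coda = /l/.
Putting it together: sfumv.jul.se.
Mapping each syllable to C/V: /sfumv/ → CCVCC, /jul/ → CVC, /se/ → CV.

CCVCC.CVC.CV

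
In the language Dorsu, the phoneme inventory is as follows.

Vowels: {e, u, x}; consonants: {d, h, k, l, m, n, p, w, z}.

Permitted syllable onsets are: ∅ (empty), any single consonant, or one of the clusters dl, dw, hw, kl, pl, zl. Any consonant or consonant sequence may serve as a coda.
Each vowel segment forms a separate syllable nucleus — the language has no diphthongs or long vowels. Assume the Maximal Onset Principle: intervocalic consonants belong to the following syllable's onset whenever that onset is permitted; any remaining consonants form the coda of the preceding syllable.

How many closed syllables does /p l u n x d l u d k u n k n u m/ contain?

The vowels are u, x, u, u, u — 5 nuclei, so 5 syllables.
/u…x/ gap (V1→V2): /n/ is a single consonant, so it becomes the next onset.
/x…u/ gap (V2→V3): cluster /dl/ — /dl/ is itself a permitted onset, so the whole cluster goes right; preceding coda = ∅.
/u…u/ gap (V3→V4): /dk/; trying suffixes from longest down, /k/ is the first permitted one, so coda /d/ | onset /k/.
/u…u/ gap (V4→V5): /nkn/ — longest licit onset from the right is /n/, leaving /nk/ as coda.
So the parse is plu.nx.dlud.kunk.num.
Classifying each syllable: /plu/ (open), /nx/ (open), /dlud/ (closed), /kunk/ (closed), /num/ (closed).
Closed syllables: 3.

3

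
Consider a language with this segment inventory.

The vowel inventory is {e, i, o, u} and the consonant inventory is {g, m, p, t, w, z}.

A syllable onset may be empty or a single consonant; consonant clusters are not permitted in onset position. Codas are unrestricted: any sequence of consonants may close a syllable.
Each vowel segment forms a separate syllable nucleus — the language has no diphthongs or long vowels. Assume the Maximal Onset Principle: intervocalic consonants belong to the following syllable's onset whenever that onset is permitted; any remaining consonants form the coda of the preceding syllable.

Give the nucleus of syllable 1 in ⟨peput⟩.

The vowels are e, u — 2 nuclei, so 2 syllables.
The first nucleus (vowel 1 from the left) is /e/.

e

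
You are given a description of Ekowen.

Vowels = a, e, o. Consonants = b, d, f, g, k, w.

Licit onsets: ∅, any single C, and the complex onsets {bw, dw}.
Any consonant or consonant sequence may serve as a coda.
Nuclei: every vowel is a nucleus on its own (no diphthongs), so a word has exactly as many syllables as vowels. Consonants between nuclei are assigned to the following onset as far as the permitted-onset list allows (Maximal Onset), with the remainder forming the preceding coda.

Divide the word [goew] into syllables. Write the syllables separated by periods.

The vowels are o, e — 2 nuclei, so 2 syllables.
V1 /o/ – V2 /e/: hiatus — the boundary sits between the two vowels.

go.ew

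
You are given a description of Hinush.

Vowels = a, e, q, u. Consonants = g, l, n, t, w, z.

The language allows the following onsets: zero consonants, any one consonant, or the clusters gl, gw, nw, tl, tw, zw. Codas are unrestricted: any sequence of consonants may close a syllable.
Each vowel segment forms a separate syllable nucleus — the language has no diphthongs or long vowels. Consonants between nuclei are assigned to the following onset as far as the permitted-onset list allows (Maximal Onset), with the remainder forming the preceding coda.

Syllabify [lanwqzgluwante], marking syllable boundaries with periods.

la.nwqz.glu.wan.te

Nuclei (vowels): a, q, u, a, e → 5 syllables.
σ1/σ2 boundary: /nw/ — entire cluster is a permitted onset → onset /nw/, coda ∅.
σ2/σ3 boundary: /zgl/ splits as /z/ + /gl/ (/gl/ is the longest suffix that is a licit onset).
σ3/σ4 boundary: /w/ is a single consonant, so it becomes the next onset.
σ4/σ5 boundary: /nt/ — longest licit onset from the right is /t/, leaving /n/ as coda.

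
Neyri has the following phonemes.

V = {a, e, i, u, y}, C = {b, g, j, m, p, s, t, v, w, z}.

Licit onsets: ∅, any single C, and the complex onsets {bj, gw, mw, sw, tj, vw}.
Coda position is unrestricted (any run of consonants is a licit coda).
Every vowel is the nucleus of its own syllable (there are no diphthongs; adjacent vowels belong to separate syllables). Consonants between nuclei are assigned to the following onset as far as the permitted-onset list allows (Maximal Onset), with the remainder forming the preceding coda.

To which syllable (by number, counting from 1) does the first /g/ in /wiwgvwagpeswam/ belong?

The vowels are i, a, e, a — 4 nuclei, so 4 syllables.
V1 /i/ – V2 /a/: /wgvw/ — longest licit onset from the right is /vw/, leaving /wg/ as coda.
V2 /a/ – V3 /e/: /gp/ splits as /g/ + /p/ (/p/ is the longest suffix that is a licit onset).
V3 /e/ – V4 /a/: cluster /sw/ — /sw/ is itself a permitted onset, so the whole cluster goes right; preceding coda = ∅.
Putting it together: wiwg.vwag.pe.swam.
The first /g/ is in the coda of syllable 1 (/wiwg/).

1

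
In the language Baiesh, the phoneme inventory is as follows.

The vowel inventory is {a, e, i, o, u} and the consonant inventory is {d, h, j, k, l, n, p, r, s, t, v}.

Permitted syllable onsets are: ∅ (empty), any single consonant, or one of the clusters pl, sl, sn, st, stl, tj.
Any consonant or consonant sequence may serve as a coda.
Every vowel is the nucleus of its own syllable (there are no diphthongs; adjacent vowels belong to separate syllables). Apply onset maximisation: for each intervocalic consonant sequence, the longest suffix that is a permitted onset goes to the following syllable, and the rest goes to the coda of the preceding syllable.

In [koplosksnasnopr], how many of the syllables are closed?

2

Nuclei (vowels): o, o, a, o → 4 syllables.
σ1/σ2 boundary: cluster /pl/ — /pl/ is itself a permitted onset, so the whole cluster goes right; preceding coda = ∅.
σ2/σ3 boundary: /sksn/ — longest licit onset from the right is /sn/, leaving /sk/ as coda.
σ3/σ4 boundary: /sn/ — entire cluster is a permitted onset → onset /sn/, coda ∅.
So the parse is ko.plosk.sna.snopr.
Classifying each syllable: /ko/ (open), /plosk/ (closed), /sna/ (open), /snopr/ (closed).
Closed syllables: 2.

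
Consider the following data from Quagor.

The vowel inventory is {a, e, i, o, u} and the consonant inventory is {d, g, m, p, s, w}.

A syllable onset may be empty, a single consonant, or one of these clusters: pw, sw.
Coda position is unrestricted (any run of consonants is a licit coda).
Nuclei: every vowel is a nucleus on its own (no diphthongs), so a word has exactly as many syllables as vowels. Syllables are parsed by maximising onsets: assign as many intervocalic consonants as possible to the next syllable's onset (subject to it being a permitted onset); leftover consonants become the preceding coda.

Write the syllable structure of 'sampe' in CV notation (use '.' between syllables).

The vowels are a, e — 2 nuclei, so 2 syllables.
/a…e/ gap (V1→V2): /mp/; trying suffixes from longest down, /p/ is the first permitted one, so coda /m/ | onset /p/.
Result: sam.pe.
Mapping each syllable to C/V: /sam/ → CVC, /pe/ → CV.

CVC.CV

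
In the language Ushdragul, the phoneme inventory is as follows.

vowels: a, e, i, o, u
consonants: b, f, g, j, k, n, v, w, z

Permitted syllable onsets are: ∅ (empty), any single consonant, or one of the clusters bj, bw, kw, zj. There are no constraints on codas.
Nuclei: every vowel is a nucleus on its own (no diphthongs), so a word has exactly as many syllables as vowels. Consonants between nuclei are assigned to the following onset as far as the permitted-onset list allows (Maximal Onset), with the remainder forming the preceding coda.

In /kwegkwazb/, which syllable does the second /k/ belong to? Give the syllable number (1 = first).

The vowels are e, a — 2 nuclei, so 2 syllables.
V1 /e/ – V2 /a/: /gkw/; trying suffixes from longest down, /kw/ is the first permitted one, so coda /g/ | onset /kw/.
So the parse is kweg.kwazb.
The second /k/ is in the onset of syllable 2 (/kwazb/).

2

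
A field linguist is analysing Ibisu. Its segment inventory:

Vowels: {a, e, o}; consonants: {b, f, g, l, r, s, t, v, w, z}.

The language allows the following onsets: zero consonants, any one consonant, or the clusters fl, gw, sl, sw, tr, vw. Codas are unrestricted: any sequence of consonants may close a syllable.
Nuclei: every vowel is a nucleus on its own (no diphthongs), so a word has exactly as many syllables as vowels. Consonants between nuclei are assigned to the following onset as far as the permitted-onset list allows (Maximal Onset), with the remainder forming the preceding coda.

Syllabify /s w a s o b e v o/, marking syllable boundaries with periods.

swa.so.be.vo

Nuclei (vowels): a, o, e, o → 4 syllables.
σ1/σ2 boundary: just /s/ — single C goes to the following onset.
σ2/σ3 boundary: /b/ → onset of the next syllable (single consonants are always licit onsets).
σ3/σ4 boundary: /v/ → onset of the next syllable (single consonants are always licit onsets).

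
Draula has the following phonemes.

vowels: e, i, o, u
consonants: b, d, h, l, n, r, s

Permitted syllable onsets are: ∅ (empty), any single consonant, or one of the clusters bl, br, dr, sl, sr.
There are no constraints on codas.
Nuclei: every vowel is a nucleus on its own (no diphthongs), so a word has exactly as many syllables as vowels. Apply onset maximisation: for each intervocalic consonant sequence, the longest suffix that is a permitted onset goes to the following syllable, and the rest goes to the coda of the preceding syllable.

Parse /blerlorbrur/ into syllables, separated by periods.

Vowels present: e, o, u; each is a nucleus, giving 3 syllables.
Between /e/ (V1) and /o/ (V2): /rl/; trying suffixes from longest down, /l/ is the first permitted one, so coda /r/ | onset /l/.
Between /o/ (V2) and /u/ (V3): cluster /rbr/ — the longest permitted-onset suffix is /br/; onset = /br/, preceding coda = /r/.

bler.lor.brur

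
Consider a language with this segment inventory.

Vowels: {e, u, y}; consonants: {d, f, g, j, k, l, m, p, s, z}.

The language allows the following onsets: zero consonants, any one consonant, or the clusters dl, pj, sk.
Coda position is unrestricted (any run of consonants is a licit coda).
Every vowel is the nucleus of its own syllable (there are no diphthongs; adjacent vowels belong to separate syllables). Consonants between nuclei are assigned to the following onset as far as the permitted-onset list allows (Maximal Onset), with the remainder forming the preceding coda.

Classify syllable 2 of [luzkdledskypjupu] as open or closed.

The vowels are u, e, y, u, u — 5 nuclei, so 5 syllables.
σ1/σ2 boundary: /zkdl/; trying suffixes from longest down, /dl/ is the first permitted one, so coda /zk/ | onset /dl/.
σ2/σ3 boundary: /dsk/ splits as /d/ + /sk/ (/sk/ is the longest suffix that is a licit onset).
σ3/σ4 boundary: cluster /pj/ — /pj/ is itself a permitted onset, so the whole cluster goes right; preceding coda = ∅.
σ4/σ5 boundary: /p/ → onset of the next syllable (single consonants are always licit onsets).
Putting it together: luzk.dled.sky.pju.pu.
Syllable 2 is /dled/ with coda /d/, so it is closed.

closed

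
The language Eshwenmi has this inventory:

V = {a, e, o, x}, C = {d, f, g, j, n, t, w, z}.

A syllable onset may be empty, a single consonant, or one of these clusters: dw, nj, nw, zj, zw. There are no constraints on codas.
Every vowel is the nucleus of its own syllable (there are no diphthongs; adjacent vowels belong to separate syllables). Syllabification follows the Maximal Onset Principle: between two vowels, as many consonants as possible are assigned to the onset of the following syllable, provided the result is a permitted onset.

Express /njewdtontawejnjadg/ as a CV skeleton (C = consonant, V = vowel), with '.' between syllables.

CCVCC.CVC.CV.CVC.CCVCC

Vowels present: e, o, a, e, a; each is a nucleus, giving 5 syllables.
Between /e/ (V1) and /o/ (V2): /wdt/; trying suffixes from longest down, /t/ is the first permitted one, so coda /wd/ | onset /t/.
Between /o/ (V2) and /a/ (V3): /nt/; trying suffixes from longest down, /t/ is the first permitted one, so coda /n/ | onset /t/.
Between /a/ (V3) and /e/ (V4): /w/ is a single consonant, so it becomes the next onset.
Between /e/ (V4) and /a/ (V5): /jnj/ — longest licit onset from the right is /nj/, leaving /j/ as coda.
Putting it together: njewd.ton.ta.wej.njadg.
Mapping each syllable to C/V: /njewd/ → CCVCC, /ton/ → CVC, /ta/ → CV, /wej/ → CVC, /njadg/ → CCVCC.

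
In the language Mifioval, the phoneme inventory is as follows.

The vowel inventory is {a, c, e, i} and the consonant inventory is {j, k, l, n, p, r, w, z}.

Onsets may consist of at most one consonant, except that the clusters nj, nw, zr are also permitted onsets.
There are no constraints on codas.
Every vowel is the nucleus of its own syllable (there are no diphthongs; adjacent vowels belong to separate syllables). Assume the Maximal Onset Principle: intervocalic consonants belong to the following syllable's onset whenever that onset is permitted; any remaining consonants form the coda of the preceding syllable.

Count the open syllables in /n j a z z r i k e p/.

1

Vowels present: a, i, e; each is a nucleus, giving 3 syllables.
Between /a/ (V1) and /i/ (V2): /zzr/ splits as /z/ + /zr/ (/zr/ is the longest suffix that is a licit onset).
Between /i/ (V2) and /e/ (V3): just /k/ — single C goes to the following onset.
Result: njaz.zri.kep.
Classifying each syllable: /njaz/ (closed), /zri/ (open), /kep/ (closed).
Open syllables: 1.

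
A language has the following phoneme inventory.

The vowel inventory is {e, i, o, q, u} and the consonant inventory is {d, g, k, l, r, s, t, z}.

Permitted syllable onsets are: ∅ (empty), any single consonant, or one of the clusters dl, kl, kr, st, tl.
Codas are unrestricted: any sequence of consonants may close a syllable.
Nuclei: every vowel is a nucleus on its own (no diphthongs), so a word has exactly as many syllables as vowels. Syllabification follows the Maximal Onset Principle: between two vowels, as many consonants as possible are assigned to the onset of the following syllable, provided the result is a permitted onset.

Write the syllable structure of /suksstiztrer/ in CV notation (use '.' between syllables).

CVCC.CCVCC.CVC

Nuclei (vowels): u, i, e → 3 syllables.
Between /u/ (V1) and /i/ (V2): /ksst/ splits as /ks/ + /st/ (/st/ is the longest suffix that is a licit onset).
Between /i/ (V2) and /e/ (V3): cluster /ztr/ — the longest permitted-onset suffix is /r/; onset = /r/, preceding coda = /zt/.
Result: suks.stizt.rer.
Mapping each syllable to C/V: /suks/ → CVCC, /stizt/ → CCVCC, /rer/ → CVC.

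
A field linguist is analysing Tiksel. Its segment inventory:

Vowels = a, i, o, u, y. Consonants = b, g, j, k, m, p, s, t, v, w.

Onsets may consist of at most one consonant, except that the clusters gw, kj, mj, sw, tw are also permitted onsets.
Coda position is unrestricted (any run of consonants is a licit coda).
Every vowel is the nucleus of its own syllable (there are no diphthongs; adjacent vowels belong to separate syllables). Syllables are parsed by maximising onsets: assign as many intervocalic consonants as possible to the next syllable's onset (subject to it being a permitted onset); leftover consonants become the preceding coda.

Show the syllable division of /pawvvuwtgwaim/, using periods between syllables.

pawv.vuwt.gwa.im

Vowels present: a, u, a, i; each is a nucleus, giving 4 syllables.
/a…u/ gap (V1→V2): /wvv/ splits as /wv/ + /v/ (/v/ is the longest suffix that is a licit onset).
/u…a/ gap (V2→V3): cluster /wtgw/ — the longest permitted-onset suffix is /gw/; onset = /gw/, preceding coda = /wt/.
/a…i/ gap (V3→V4): nothing intervenes; syllable break is V.V.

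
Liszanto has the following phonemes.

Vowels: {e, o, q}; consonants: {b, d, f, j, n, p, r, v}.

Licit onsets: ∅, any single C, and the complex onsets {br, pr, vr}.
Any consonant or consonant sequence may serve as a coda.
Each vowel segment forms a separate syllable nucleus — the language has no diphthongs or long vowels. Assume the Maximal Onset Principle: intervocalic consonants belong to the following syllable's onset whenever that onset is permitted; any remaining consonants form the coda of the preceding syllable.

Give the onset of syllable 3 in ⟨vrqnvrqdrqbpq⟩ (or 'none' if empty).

Vowels present: q, q, q, q; each is a nucleus, giving 4 syllables.
/q…q/ gap (V1→V2): cluster /nvr/ — the longest permitted-onset suffix is /vr/; onset = /vr/, preceding coda = /n/.
/q…q/ gap (V2→V3): /dr/ splits as /d/ + /r/ (/r/ is the longest suffix that is a licit onset).
/q…q/ gap (V3→V4): /bp/; trying suffixes from longest down, /p/ is the first permitted one, so coda /b/ | onset /p/.
Syllabification: vrqn.vrqd.rqb.pq.
Syllable 3 is /rqb/: onset /r/, nucleus /q/, coda /b/.

r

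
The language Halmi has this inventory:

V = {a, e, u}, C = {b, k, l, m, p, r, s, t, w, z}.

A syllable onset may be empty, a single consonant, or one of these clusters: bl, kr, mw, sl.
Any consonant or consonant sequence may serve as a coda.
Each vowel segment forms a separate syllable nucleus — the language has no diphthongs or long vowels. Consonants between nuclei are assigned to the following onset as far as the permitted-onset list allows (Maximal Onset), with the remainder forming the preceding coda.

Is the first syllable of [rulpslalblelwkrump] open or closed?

closed

Vowels present: u, a, e, u; each is a nucleus, giving 4 syllables.
/u…a/ gap (V1→V2): /lpsl/; trying suffixes from longest down, /sl/ is the first permitted one, so coda /lp/ | onset /sl/.
/a…e/ gap (V2→V3): /lbl/ splits as /l/ + /bl/ (/bl/ is the longest suffix that is a licit onset).
/e…u/ gap (V3→V4): cluster /lwkr/ — the longest permitted-onset suffix is /kr/; onset = /kr/, preceding coda = /lw/.
Result: rulp.slal.blelw.krump.
Syllable 1 is /rulp/ with coda /lp/, so it is closed.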